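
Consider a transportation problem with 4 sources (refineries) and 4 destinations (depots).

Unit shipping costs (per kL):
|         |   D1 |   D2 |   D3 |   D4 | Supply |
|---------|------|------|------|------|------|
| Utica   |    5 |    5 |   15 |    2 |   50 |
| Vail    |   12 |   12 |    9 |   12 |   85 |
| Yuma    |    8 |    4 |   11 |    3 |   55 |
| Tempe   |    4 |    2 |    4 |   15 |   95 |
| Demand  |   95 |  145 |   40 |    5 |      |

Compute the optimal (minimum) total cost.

1555

Optimal allocation:
  Utica->D1: 45 × 5 = 225
  Utica->D4: 5 × 2 = 10
  Vail->D1: 45 × 12 = 540
  Vail->D3: 40 × 9 = 360
  Yuma->D2: 55 × 4 = 220
  Tempe->D1: 5 × 4 = 20
  Tempe->D2: 90 × 2 = 180
Total = 225 + 10 + 540 + 360 + 220 + 20 + 180 = 1555.
(Supply check: Utica ships 50; Vail ships 85; Yuma ships 55; Tempe ships 95.)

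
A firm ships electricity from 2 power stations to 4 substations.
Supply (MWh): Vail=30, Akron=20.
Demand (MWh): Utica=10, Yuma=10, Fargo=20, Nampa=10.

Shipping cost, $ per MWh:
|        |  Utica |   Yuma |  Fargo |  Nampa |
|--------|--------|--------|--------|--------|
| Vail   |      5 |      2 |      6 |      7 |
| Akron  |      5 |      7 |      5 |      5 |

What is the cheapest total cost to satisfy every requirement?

230

An optimal shipping plan:
  Vail–Utica: 10 × $5 = $50
  Vail–Yuma: 10 × $2 = $20
  Vail–Fargo: 10 × $6 = $60
  Akron–Fargo: 10 × $5 = $50
  Akron–Nampa: 10 × $5 = $50
Total = 50 + 20 + 60 + 50 + 50 = $230.
(Supply check: Vail ships 30; Akron ships 20.)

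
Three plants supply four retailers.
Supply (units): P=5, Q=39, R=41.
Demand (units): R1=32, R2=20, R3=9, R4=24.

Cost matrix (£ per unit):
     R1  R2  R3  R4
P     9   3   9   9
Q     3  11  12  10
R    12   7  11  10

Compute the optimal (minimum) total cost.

555

Optimal allocation:
  P->R2: 5 × £3 = £15
  Q->R1: 32 × £3 = £96
  Q->R4: 7 × £10 = £70
  R->R2: 15 × £7 = £105
  R->R3: 9 × £11 = £99
  R->R4: 17 × £10 = £170
Total = 15 + 96 + 70 + 105 + 99 + 170 = £555.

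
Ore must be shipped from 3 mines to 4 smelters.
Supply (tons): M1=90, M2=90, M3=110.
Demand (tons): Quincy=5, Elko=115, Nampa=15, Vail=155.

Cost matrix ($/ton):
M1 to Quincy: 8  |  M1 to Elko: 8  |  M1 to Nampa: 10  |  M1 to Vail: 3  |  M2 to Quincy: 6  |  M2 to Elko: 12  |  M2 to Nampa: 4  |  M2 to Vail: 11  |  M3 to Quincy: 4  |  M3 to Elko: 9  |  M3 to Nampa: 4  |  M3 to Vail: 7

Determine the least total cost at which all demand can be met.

A cheapest plan:
  M1->Vail: 90 × $3 = $270
  M2->Quincy: 5 × $6 = $30
  M2->Elko: 70 × $12 = $840
  M2->Nampa: 15 × $4 = $60
  M3->Elko: 45 × $9 = $405
  M3->Vail: 65 × $7 = $455
Total = 270 + 30 + 840 + 60 + 405 + 455 = $2060.

2060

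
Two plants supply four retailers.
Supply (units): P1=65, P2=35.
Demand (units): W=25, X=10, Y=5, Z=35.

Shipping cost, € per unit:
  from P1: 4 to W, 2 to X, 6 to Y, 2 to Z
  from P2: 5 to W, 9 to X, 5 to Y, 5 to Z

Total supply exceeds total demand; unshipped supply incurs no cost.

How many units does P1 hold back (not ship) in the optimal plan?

0

An optimal plan:
  P1→W: 20 × €4 = €80
  P1→X: 10 × €2 = €20
  P1→Z: 35 × €2 = €70
  P2→W: 5 × €5 = €25
  P2→Y: 5 × €5 = €25
Total cost = €220.
P1 ships 65 of its 65, leaving 0.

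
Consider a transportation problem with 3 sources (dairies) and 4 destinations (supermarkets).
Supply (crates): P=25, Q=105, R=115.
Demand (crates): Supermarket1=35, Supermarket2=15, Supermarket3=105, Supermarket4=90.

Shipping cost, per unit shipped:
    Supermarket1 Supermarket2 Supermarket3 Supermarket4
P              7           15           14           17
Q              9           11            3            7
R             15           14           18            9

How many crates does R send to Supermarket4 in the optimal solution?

The minimum-cost plan:
  P->Supermarket1: 25 crates
  Q->Supermarket3: 105 crates
  R->Supermarket1: 10 crates
  R->Supermarket2: 15 crates
  R->Supermarket4: 90 crates
Total cost = 1660.
So R→Supermarket4 carries 90 crates.

90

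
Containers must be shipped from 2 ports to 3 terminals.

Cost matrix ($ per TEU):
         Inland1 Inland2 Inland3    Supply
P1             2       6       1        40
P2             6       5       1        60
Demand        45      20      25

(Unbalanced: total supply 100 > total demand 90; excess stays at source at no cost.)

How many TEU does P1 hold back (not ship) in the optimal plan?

0

Minimum-cost shipments:
  P1->Inland1: 40 × $2 = $80
  P2->Inland1: 5 × $6 = $30
  P2->Inland2: 20 × $5 = $100
  P2->Inland3: 25 × $1 = $25
Total cost = $235.
P1 ships 40 of its 40, leaving 0.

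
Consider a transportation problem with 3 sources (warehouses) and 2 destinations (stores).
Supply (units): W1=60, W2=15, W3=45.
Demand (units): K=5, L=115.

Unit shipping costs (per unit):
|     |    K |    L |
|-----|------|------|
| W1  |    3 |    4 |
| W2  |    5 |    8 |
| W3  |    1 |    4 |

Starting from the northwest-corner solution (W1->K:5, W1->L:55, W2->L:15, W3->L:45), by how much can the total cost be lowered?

Current plan cost = 5·3 + 55·4 + 15·8 + 45·4 = 535.
Optimal plan:
  W1→L: 60 × 4 = 240
  W2→K: 5 × 5 = 25
  W2→L: 10 × 8 = 80
  W3→L: 45 × 4 = 180
Optimal cost = 525.
Saving = 535 − 525 = 10.

10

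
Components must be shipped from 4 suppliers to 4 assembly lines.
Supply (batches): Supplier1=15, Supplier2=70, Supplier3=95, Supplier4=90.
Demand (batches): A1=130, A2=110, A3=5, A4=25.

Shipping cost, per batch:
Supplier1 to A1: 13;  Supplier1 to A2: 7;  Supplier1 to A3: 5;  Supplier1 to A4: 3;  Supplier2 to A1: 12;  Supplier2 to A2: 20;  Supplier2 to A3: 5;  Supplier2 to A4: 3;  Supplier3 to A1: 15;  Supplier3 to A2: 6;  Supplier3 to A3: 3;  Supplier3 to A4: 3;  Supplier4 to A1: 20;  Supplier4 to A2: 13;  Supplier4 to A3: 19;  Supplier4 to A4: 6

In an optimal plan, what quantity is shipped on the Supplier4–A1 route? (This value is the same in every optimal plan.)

Optimal shipments:
  Supplier1->A1: 15 × 13 = 195
  Supplier2->A1: 70 × 12 = 840
  Supplier3->A2: 90 × 6 = 540
  Supplier3->A3: 5 × 3 = 15
  Supplier4->A1: 45 × 20 = 900
  Supplier4->A2: 20 × 13 = 260
  Supplier4->A4: 25 × 6 = 150
Total cost = 2900.
So Supplier4→A1 carries 45 batches.

45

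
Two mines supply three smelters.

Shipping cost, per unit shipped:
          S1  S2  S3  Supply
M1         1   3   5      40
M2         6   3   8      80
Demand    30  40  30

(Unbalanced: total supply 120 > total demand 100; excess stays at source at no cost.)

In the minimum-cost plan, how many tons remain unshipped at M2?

Minimum-cost shipments:
  M1 to S1: 30 tons
  M1 to S3: 10 tons
  M2 to S2: 40 tons
  M2 to S3: 20 tons
Total cost = 360.
M2 ships 60 of its 80, leaving 20.

20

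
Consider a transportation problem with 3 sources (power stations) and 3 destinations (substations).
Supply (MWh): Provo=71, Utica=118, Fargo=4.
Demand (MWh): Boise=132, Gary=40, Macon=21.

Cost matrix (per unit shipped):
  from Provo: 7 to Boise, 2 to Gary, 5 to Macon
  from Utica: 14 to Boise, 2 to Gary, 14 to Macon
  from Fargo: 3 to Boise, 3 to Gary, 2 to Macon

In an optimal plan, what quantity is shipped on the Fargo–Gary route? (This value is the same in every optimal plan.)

Optimal shipments:
  Provo→Boise: 50 MWh
  Provo→Macon: 21 MWh
  Utica→Boise: 78 MWh
  Utica→Gary: 40 MWh
  Fargo→Boise: 4 MWh
Total cost = 1639.
The route Fargo→Gary is not used.

0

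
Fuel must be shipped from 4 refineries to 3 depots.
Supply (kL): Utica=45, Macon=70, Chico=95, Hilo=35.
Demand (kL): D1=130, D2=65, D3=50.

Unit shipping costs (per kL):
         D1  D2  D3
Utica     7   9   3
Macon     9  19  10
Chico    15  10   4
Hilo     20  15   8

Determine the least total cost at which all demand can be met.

An optimal shipping plan:
  Utica→D1: 45 kL
  Macon→D1: 70 kL
  Chico→D1: 15 kL
  Chico→D2: 65 kL
  Chico→D3: 15 kL
  Hilo→D3: 35 kL
Total cost = 2160.

2160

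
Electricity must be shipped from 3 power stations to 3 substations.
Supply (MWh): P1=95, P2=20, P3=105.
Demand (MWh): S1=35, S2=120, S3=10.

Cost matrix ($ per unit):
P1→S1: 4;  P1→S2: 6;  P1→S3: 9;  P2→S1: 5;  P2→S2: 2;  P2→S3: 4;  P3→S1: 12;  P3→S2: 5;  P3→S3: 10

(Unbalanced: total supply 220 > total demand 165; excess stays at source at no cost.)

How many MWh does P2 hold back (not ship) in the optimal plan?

An optimal plan:
  P1–S1: 35 MWh
  P1–S2: 5 MWh
  P2–S2: 10 MWh
  P2–S3: 10 MWh
  P3–S2: 105 MWh
Total cost = $755.
P2 ships 20 of its 20, leaving 0.

0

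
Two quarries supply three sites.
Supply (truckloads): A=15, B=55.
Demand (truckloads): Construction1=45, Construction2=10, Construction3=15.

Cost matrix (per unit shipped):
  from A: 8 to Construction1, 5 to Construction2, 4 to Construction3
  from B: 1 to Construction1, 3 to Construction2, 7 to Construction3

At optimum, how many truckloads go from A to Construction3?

15

Optimal shipments:
  A–Construction3: 15 × 4 = 60
  B–Construction1: 45 × 1 = 45
  B–Construction2: 10 × 3 = 30
Total cost = 135.
So A→Construction3 carries 15 truckloads.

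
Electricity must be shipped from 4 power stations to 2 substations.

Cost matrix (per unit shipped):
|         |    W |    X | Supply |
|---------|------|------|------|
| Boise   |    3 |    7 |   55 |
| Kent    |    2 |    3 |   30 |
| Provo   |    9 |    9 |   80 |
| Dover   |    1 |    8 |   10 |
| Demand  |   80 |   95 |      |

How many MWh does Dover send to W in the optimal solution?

Solving gives:
  Boise–W: 55 MWh
  Kent–W: 15 MWh
  Kent–X: 15 MWh
  Provo–X: 80 MWh
  Dover–W: 10 MWh
Total cost = 970.
So Dover→W carries 10 MWh.

10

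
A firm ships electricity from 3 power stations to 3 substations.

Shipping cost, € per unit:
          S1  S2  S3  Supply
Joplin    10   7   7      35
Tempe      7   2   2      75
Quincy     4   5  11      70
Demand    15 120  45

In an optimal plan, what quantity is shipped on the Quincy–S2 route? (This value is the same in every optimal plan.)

The minimum-cost plan:
  Joplin->S2: 35 × €7 = €245
  Tempe->S2: 30 × €2 = €60
  Tempe->S3: 45 × €2 = €90
  Quincy->S1: 15 × €4 = €60
  Quincy->S2: 55 × €5 = €275
Total cost = €730.
So Quincy→S2 carries 55 MWh.

55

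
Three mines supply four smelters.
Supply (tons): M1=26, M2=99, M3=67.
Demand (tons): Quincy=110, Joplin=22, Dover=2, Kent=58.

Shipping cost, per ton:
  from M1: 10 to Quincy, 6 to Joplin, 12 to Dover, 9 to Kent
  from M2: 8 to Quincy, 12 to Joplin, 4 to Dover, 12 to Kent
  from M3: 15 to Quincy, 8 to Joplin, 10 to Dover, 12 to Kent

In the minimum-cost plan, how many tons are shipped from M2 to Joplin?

Solving gives:
  M1–Quincy: 13 tons
  M1–Kent: 13 tons
  M2–Quincy: 97 tons
  M2–Dover: 2 tons
  M3–Joplin: 22 tons
  M3–Kent: 45 tons
Total cost = 1747.
The route M2→Joplin is not used.

0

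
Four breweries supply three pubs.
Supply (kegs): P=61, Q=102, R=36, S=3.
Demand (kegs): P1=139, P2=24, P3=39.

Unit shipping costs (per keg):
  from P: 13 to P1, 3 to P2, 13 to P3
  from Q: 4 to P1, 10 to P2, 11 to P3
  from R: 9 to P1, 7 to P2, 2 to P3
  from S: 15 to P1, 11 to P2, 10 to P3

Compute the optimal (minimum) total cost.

One minimum-cost allocation:
  P→P1: 37 × 13 = 481
  P→P2: 24 × 3 = 72
  Q→P1: 102 × 4 = 408
  R→P3: 36 × 2 = 72
  S→P3: 3 × 10 = 30
Total = 481 + 72 + 408 + 72 + 30 = 1063.
(Supply check: P ships 61; Q ships 102; R ships 36; S ships 3.)

1063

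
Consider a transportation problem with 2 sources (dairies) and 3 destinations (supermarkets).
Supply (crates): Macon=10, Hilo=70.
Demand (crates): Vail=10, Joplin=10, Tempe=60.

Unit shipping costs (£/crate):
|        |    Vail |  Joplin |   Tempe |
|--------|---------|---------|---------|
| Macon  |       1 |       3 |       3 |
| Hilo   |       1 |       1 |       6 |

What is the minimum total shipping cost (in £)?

350

One minimum-cost allocation:
  Macon to Tempe: 10 crates
  Hilo to Vail: 10 crates
  Hilo to Joplin: 10 crates
  Hilo to Tempe: 50 crates
Total cost = £350.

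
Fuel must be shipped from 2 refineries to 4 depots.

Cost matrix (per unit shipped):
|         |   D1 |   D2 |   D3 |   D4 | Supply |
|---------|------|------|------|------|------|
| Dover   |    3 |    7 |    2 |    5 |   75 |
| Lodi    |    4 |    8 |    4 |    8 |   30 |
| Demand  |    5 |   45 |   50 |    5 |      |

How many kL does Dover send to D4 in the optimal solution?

5

The minimum-cost plan:
  Dover->D1: 5 × 3 = 15
  Dover->D2: 15 × 7 = 105
  Dover->D3: 50 × 2 = 100
  Dover->D4: 5 × 5 = 25
  Lodi->D2: 30 × 8 = 240
Total cost = 485.
So Dover→D4 carries 5 kL.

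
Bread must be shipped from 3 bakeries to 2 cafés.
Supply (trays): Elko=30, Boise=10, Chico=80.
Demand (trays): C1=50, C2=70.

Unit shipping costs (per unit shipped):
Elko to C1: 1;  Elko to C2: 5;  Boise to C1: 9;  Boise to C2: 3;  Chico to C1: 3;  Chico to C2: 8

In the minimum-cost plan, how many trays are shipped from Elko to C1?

0

Optimal shipments:
  Elko→C2: 30 × 5 = 150
  Boise→C2: 10 × 3 = 30
  Chico→C1: 50 × 3 = 150
  Chico→C2: 30 × 8 = 240
Total cost = 570.
The route Elko→C1 is not used.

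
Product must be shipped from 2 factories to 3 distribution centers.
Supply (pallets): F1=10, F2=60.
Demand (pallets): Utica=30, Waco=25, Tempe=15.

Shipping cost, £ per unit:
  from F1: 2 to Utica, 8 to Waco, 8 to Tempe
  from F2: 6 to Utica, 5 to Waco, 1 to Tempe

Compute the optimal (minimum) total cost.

280

An optimal shipping plan:
  F1–Utica: 10 × £2 = £20
  F2–Utica: 20 × £6 = £120
  F2–Waco: 25 × £5 = £125
  F2–Tempe: 15 × £1 = £15
Total = 20 + 120 + 125 + 15 = £280.
(Supply check: F1 ships 10; F2 ships 60.)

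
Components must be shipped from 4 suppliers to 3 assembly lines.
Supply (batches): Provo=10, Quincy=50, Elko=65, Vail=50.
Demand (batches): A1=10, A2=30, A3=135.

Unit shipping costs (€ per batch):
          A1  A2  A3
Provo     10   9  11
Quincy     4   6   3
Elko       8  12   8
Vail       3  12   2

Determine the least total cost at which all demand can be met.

920

A cheapest plan:
  Provo→A2: 10 × €9 = €90
  Quincy→A2: 20 × €6 = €120
  Quincy→A3: 30 × €3 = €90
  Elko→A1: 10 × €8 = €80
  Elko→A3: 55 × €8 = €440
  Vail→A3: 50 × €2 = €100
Total = 90 + 120 + 90 + 80 + 440 + 100 = €920.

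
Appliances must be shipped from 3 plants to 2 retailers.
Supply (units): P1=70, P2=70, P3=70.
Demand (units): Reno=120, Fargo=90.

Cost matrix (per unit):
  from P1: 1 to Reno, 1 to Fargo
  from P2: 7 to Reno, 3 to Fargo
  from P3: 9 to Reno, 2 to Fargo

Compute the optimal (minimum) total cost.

620

A cheapest plan:
  P1→Reno: 70 × 1 = 70
  P2→Reno: 50 × 7 = 350
  P2→Fargo: 20 × 3 = 60
  P3→Fargo: 70 × 2 = 140
Total = 70 + 350 + 60 + 140 = 620.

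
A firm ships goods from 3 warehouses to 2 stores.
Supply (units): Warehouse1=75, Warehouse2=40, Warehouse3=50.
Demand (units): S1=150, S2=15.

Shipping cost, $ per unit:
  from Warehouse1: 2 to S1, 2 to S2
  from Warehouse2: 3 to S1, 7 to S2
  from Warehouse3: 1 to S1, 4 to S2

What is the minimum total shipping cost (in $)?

Optimal allocation:
  Warehouse1→S1: 60 × $2 = $120
  Warehouse1→S2: 15 × $2 = $30
  Warehouse2→S1: 40 × $3 = $120
  Warehouse3→S1: 50 × $1 = $50
Total = 120 + 30 + 120 + 50 = $320.
(Supply check: Warehouse1 ships 75; Warehouse2 ships 40; Warehouse3 ships 50.)

320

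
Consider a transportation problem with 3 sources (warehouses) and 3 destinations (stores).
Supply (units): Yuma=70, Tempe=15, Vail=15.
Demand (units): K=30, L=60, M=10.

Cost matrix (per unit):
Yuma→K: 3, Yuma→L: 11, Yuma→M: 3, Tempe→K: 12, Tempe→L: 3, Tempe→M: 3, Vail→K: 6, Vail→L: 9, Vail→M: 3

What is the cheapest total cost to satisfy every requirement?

One minimum-cost allocation:
  Yuma–K: 30 × 3 = 90
  Yuma–L: 30 × 11 = 330
  Yuma–M: 10 × 3 = 30
  Tempe–L: 15 × 3 = 45
  Vail–L: 15 × 9 = 135
Total = 90 + 330 + 30 + 45 + 135 = 630.
(Supply check: Yuma ships 70; Tempe ships 15; Vail ships 15.)

630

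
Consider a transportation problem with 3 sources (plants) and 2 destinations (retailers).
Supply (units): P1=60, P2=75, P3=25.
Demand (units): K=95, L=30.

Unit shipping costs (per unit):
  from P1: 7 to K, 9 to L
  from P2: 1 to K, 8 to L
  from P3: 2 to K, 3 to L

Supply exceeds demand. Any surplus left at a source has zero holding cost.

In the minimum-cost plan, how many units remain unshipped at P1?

35

Minimum-cost shipments:
  P1→K: 20 × 7 = 140
  P1→L: 5 × 9 = 45
  P2→K: 75 × 1 = 75
  P3→L: 25 × 3 = 75
Total cost = 335.
P1 ships 25 of its 60, leaving 35.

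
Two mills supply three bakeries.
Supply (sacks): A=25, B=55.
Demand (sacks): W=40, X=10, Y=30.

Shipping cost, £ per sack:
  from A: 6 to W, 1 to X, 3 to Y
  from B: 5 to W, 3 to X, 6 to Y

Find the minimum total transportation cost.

335

Optimal allocation:
  A to Y: 25 sacks
  B to W: 40 sacks
  B to X: 10 sacks
  B to Y: 5 sacks
Total cost = £335.
(Supply check: A ships 25; B ships 55.)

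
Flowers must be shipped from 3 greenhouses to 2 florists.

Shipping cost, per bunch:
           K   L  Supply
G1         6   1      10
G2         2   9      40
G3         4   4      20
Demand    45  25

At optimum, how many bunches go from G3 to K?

The minimum-cost plan:
  G1->L: 10 × 1 = 10
  G2->K: 40 × 2 = 80
  G3->K: 5 × 4 = 20
  G3->L: 15 × 4 = 60
Total cost = 170.
So G3→K carries 5 bunches.

5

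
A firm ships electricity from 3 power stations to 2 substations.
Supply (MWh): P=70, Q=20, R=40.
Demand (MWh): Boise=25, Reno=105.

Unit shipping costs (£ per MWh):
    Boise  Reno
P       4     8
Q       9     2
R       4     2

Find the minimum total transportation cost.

580

One minimum-cost allocation:
  P–Boise: 25 × £4 = £100
  P–Reno: 45 × £8 = £360
  Q–Reno: 20 × £2 = £40
  R–Reno: 40 × £2 = £80
Total = 100 + 360 + 40 + 80 = £580.
(Supply check: P ships 70; Q ships 20; R ships 40.)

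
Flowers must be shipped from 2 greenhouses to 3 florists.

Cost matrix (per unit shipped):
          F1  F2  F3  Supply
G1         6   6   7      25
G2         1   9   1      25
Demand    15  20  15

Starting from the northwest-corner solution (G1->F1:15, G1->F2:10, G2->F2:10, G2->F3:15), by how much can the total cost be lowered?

Current plan cost = 15·6 + 10·6 + 10·9 + 15·1 = 255.
Optimal plan:
  G1–F1: 5 × 6 = 30
  G1–F2: 20 × 6 = 120
  G2–F1: 10 × 1 = 10
  G2–F3: 15 × 1 = 15
Optimal cost = 175.
Saving = 255 − 175 = 80.

80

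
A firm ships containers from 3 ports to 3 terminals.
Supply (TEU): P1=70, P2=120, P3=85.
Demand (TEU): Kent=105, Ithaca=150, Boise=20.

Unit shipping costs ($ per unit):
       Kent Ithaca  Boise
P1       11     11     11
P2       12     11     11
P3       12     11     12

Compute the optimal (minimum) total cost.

3060

Optimal allocation:
  P1→Kent: 70 TEU
  P2→Kent: 35 TEU
  P2→Ithaca: 65 TEU
  P2→Boise: 20 TEU
  P3→Ithaca: 85 TEU
Total cost = $3060.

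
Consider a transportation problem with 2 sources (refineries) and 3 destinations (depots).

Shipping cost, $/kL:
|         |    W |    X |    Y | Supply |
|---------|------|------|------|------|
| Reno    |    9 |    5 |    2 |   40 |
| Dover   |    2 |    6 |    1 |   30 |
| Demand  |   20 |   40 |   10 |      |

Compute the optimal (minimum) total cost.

250

One minimum-cost allocation:
  Reno to X: 40 × $5 = $200
  Dover to W: 20 × $2 = $40
  Dover to Y: 10 × $1 = $10
Total = 200 + 40 + 10 = $250.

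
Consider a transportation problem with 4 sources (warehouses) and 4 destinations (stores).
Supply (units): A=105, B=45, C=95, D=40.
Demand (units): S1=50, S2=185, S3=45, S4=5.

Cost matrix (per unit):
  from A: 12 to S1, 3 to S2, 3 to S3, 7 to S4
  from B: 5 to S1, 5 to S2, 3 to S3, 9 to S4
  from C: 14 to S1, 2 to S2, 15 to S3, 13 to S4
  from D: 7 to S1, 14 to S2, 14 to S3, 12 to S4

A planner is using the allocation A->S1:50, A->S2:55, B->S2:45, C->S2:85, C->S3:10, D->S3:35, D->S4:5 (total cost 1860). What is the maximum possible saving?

Current plan cost = 50·12 + 55·3 + 45·5 + 85·2 + 10·15 + 35·14 + 5·12 = 1860.
Optimal plan:
  A to S2: 90 × 3 = 270
  A to S3: 10 × 3 = 30
  A to S4: 5 × 7 = 35
  B to S1: 10 × 5 = 50
  B to S3: 35 × 3 = 105
  C to S2: 95 × 2 = 190
  D to S1: 40 × 7 = 280
Optimal cost = 960.
Saving = 1860 − 960 = 900.

900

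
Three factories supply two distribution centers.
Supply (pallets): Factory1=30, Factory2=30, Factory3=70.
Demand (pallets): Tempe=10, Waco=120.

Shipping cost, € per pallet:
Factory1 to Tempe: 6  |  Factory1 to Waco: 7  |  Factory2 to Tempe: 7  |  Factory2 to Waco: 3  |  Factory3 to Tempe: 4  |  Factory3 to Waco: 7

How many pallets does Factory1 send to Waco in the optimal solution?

The minimum-cost plan:
  Factory1->Waco: 30 × €7 = €210
  Factory2->Waco: 30 × €3 = €90
  Factory3->Tempe: 10 × €4 = €40
  Factory3->Waco: 60 × €7 = €420
Total cost = €760.
So Factory1→Waco carries 30 pallets.

30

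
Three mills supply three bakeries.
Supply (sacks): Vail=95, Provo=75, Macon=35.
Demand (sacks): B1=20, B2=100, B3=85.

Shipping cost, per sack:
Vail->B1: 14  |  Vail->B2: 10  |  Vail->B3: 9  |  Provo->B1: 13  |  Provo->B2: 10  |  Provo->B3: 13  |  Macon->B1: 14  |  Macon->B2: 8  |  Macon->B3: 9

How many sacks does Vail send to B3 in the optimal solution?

85

Optimal shipments:
  Vail->B2: 10 × 10 = 100
  Vail->B3: 85 × 9 = 765
  Provo->B1: 20 × 13 = 260
  Provo->B2: 55 × 10 = 550
  Macon->B2: 35 × 8 = 280
Total cost = 1955.
So Vail→B3 carries 85 sacks.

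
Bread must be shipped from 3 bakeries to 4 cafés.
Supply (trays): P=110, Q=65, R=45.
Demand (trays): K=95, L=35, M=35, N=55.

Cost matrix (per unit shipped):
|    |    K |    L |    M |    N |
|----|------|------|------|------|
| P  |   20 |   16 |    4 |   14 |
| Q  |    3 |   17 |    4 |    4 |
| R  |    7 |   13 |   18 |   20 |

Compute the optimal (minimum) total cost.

1785

A cheapest plan:
  P->L: 35 × 16 = 560
  P->M: 35 × 4 = 140
  P->N: 40 × 14 = 560
  Q->K: 50 × 3 = 150
  Q->N: 15 × 4 = 60
  R->K: 45 × 7 = 315
Total = 560 + 140 + 560 + 150 + 60 + 315 = 1785.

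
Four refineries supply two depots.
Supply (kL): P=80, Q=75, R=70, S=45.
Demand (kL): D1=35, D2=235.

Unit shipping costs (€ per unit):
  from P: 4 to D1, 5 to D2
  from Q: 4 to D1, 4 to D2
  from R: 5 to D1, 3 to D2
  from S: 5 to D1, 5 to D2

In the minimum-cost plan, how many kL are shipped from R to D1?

Optimal shipments:
  P->D1: 35 × €4 = €140
  P->D2: 45 × €5 = €225
  Q->D2: 75 × €4 = €300
  R->D2: 70 × €3 = €210
  S->D2: 45 × €5 = €225
Total cost = €1100.
The route R→D1 is not used.

0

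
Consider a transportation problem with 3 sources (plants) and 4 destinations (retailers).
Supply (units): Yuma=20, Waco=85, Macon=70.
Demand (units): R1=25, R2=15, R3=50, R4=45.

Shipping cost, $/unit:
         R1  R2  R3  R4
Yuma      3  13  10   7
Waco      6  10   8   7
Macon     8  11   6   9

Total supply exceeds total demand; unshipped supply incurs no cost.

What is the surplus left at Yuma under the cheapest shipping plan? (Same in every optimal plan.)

Minimum-cost shipments:
  Yuma->R1: 20 × $3 = $60
  Waco->R1: 5 × $6 = $30
  Waco->R2: 15 × $10 = $150
  Waco->R4: 45 × $7 = $315
  Macon->R3: 50 × $6 = $300
Total cost = $855.
Yuma ships 20 of its 20, leaving 0.

0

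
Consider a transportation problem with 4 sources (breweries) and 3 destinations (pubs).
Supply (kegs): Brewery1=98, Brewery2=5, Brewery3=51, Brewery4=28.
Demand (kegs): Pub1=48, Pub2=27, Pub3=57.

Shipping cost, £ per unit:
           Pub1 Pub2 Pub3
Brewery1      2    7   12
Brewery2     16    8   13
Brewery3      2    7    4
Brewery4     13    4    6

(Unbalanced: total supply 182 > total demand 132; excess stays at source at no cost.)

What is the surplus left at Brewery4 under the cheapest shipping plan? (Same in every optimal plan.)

0

Minimum-cost shipments:
  Brewery1–Pub1: 48 kegs
  Brewery1–Pub2: 5 kegs
  Brewery3–Pub3: 51 kegs
  Brewery4–Pub2: 22 kegs
  Brewery4–Pub3: 6 kegs
Total cost = £459.
Brewery4 ships 28 of its 28, leaving 0.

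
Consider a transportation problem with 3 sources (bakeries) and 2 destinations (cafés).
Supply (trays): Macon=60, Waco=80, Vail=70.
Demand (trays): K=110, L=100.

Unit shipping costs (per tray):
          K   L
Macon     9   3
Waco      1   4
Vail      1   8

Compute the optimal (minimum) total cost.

A cheapest plan:
  Macon->L: 60 × 3 = 180
  Waco->K: 40 × 1 = 40
  Waco->L: 40 × 4 = 160
  Vail->K: 70 × 1 = 70
Total = 180 + 40 + 160 + 70 = 450.

450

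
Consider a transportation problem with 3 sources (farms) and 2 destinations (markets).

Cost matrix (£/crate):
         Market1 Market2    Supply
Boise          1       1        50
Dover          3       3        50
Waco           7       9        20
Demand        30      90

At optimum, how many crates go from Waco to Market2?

0

Optimal shipments:
  Boise to Market1: 10 × £1 = £10
  Boise to Market2: 40 × £1 = £40
  Dover to Market2: 50 × £3 = £150
  Waco to Market1: 20 × £7 = £140
Total cost = £340.
The route Waco→Market2 is not used.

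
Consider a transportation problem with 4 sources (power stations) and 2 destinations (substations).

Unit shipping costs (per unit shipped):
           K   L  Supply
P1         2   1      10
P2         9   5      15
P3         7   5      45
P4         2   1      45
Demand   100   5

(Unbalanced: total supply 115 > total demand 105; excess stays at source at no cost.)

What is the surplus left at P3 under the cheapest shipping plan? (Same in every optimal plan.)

0

An optimal plan:
  P1 to K: 10 MWh
  P2 to L: 5 MWh
  P3 to K: 45 MWh
  P4 to K: 45 MWh
Total cost = 450.
P3 ships 45 of its 45, leaving 0.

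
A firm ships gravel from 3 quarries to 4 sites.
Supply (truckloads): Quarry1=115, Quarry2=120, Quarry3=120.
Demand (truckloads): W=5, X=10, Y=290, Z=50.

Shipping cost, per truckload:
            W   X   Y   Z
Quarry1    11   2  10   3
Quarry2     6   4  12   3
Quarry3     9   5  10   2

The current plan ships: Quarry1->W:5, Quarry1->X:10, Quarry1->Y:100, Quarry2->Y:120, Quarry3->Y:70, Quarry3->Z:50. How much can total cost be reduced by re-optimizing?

85

Current plan cost = 5·11 + 10·2 + 100·10 + 120·12 + 70·10 + 50·2 = 3315.
Optimal plan:
  Quarry1 to X: 10 × 2 = 20
  Quarry1 to Y: 105 × 10 = 1050
  Quarry2 to W: 5 × 6 = 30
  Quarry2 to Y: 65 × 12 = 780
  Quarry2 to Z: 50 × 3 = 150
  Quarry3 to Y: 120 × 10 = 1200
Optimal cost = 3230.
Saving = 3315 − 3230 = 85.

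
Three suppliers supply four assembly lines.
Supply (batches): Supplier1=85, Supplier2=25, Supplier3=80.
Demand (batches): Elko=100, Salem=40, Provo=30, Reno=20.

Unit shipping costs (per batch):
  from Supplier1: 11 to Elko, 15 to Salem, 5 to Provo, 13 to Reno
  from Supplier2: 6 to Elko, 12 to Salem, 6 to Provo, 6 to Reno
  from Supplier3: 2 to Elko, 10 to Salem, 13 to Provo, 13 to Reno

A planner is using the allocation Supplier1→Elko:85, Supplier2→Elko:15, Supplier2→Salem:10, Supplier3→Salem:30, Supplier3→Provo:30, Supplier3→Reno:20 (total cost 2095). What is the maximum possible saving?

Current plan cost = 85·11 + 15·6 + 10·12 + 30·10 + 30·13 + 20·13 = 2095.
Optimal plan:
  Supplier1 to Elko: 15 batches
  Supplier1 to Salem: 40 batches
  Supplier1 to Provo: 30 batches
  Supplier2 to Elko: 5 batches
  Supplier2 to Reno: 20 batches
  Supplier3 to Elko: 80 batches
Optimal cost = 1225.
Saving = 2095 − 1225 = 870.

870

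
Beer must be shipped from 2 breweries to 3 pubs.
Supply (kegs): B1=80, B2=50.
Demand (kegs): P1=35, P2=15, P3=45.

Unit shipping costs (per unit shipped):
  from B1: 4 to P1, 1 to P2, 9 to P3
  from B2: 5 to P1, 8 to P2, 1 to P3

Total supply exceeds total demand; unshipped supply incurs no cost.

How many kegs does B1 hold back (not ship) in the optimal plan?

An optimal plan:
  B1→P1: 35 kegs
  B1→P2: 15 kegs
  B2→P3: 45 kegs
Total cost = 200.
B1 ships 50 of its 80, leaving 30.

30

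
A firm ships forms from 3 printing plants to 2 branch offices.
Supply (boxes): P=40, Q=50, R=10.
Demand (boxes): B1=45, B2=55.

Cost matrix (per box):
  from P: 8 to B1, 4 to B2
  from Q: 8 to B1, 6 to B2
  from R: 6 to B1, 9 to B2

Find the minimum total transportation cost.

A cheapest plan:
  P->B2: 40 × 4 = 160
  Q->B1: 35 × 8 = 280
  Q->B2: 15 × 6 = 90
  R->B1: 10 × 6 = 60
Total = 160 + 280 + 90 + 60 = 590.

590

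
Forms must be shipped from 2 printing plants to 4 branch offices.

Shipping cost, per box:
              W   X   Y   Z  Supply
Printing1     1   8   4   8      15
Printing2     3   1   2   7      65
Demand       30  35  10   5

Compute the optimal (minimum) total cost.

150

One minimum-cost allocation:
  Printing1 to W: 15 boxes
  Printing2 to W: 15 boxes
  Printing2 to X: 35 boxes
  Printing2 to Y: 10 boxes
  Printing2 to Z: 5 boxes
Total cost = 150.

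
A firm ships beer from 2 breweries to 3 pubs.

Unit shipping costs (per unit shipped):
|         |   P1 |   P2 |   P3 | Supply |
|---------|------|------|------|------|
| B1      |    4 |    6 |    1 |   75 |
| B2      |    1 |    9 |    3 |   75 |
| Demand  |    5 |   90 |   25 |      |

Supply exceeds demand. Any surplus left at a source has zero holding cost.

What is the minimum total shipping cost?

665

A cheapest plan:
  B1->P2: 75 × 6 = 450
  B2->P1: 5 × 1 = 5
  B2->P2: 15 × 9 = 135
  B2->P3: 25 × 3 = 75
Total = 450 + 5 + 135 + 75 = 665.
(Supply check: B1 ships 75; B2 ships 45.)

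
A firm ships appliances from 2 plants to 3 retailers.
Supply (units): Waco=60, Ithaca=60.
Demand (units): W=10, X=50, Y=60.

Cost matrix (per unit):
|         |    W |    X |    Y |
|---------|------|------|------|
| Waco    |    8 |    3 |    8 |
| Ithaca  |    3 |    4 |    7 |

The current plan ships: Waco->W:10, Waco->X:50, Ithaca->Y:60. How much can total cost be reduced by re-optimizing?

Current plan cost = 10·8 + 50·3 + 60·7 = 650.
Optimal plan:
  Waco→X: 50 × 3 = 150
  Waco→Y: 10 × 8 = 80
  Ithaca→W: 10 × 3 = 30
  Ithaca→Y: 50 × 7 = 350
Optimal cost = 610.
Saving = 650 − 610 = 40.

40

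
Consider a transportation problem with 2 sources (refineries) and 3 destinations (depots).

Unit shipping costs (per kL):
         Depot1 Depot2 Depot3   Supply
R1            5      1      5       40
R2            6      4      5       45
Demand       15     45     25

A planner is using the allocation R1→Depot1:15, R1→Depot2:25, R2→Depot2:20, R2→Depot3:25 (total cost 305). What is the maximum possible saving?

30

Current plan cost = 15·5 + 25·1 + 20·4 + 25·5 = 305.
Optimal plan:
  R1→Depot2: 40 × 1 = 40
  R2→Depot1: 15 × 6 = 90
  R2→Depot2: 5 × 4 = 20
  R2→Depot3: 25 × 5 = 125
Optimal cost = 275.
Saving = 305 − 275 = 30.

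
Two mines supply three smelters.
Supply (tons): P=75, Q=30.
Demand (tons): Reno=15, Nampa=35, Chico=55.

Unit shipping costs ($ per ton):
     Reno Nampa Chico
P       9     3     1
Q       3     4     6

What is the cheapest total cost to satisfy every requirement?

An optimal shipping plan:
  P->Nampa: 20 tons
  P->Chico: 55 tons
  Q->Reno: 15 tons
  Q->Nampa: 15 tons
Total cost = $220.

220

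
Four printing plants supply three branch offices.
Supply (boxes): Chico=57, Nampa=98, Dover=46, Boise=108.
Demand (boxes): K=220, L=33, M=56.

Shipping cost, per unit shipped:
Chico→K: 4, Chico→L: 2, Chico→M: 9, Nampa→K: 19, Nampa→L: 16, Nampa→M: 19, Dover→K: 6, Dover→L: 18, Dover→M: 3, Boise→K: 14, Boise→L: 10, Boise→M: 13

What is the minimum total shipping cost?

Optimal allocation:
  Chico->K: 57 × 4 = 228
  Nampa->K: 98 × 19 = 1862
  Dover->M: 46 × 3 = 138
  Boise->K: 65 × 14 = 910
  Boise->L: 33 × 10 = 330
  Boise->M: 10 × 13 = 130
Total = 228 + 1862 + 138 + 910 + 330 + 130 = 3598.

3598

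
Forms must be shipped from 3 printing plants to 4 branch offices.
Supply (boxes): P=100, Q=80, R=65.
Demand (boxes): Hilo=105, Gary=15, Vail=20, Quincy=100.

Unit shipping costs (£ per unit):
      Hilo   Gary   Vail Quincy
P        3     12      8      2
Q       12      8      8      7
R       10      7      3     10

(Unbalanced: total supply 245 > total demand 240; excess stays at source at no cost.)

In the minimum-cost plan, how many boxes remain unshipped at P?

0

An optimal plan:
  P to Hilo: 80 boxes
  P to Quincy: 20 boxes
  Q to Quincy: 80 boxes
  R to Hilo: 25 boxes
  R to Gary: 15 boxes
  R to Vail: 20 boxes
Total cost = £1255.
P ships 100 of its 100, leaving 0.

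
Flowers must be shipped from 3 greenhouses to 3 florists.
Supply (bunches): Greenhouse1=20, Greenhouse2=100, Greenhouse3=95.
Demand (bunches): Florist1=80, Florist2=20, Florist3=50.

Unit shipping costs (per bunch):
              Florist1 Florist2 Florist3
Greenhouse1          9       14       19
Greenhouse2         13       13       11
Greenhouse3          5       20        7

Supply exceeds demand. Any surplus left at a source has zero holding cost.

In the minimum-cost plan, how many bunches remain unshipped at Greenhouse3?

Minimum-cost shipments:
  Greenhouse2 to Florist2: 20 × 13 = 260
  Greenhouse2 to Florist3: 35 × 11 = 385
  Greenhouse3 to Florist1: 80 × 5 = 400
  Greenhouse3 to Florist3: 15 × 7 = 105
Total cost = 1150.
Greenhouse3 ships 95 of its 95, leaving 0.

0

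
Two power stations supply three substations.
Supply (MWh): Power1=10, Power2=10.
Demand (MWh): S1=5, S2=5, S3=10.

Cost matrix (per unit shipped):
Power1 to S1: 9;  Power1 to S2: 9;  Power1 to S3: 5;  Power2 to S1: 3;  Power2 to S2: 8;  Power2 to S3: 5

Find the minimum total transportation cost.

105

Optimal allocation:
  Power1–S3: 10 × 5 = 50
  Power2–S1: 5 × 3 = 15
  Power2–S2: 5 × 8 = 40
Total = 50 + 15 + 40 = 105.
(Supply check: Power1 ships 10; Power2 ships 10.)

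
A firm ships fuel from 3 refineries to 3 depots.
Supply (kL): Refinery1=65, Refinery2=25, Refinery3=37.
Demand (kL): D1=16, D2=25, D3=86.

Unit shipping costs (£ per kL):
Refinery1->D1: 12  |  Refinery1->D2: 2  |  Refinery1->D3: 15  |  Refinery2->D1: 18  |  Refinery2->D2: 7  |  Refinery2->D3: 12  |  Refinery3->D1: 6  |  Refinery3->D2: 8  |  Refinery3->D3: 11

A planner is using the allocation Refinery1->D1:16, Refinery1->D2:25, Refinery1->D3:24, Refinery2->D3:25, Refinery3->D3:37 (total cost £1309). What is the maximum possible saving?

32

Current plan cost = 16·12 + 25·2 + 24·15 + 25·12 + 37·11 = £1309.
Optimal plan:
  Refinery1–D2: 25 × £2 = £50
  Refinery1–D3: 40 × £15 = £600
  Refinery2–D3: 25 × £12 = £300
  Refinery3–D1: 16 × £6 = £96
  Refinery3–D3: 21 × £11 = £231
Optimal cost = £1277.
Saving = 1309 − 1277 = £32.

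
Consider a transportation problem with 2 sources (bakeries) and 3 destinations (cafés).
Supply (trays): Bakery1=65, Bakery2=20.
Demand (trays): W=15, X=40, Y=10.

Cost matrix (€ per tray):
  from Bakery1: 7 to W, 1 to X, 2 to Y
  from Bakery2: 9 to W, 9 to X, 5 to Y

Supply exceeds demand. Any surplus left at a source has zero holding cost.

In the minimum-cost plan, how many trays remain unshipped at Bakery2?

20

An optimal plan:
  Bakery1 to W: 15 trays
  Bakery1 to X: 40 trays
  Bakery1 to Y: 10 trays
Total cost = €165.
Bakery2 ships 0 of its 20, leaving 20.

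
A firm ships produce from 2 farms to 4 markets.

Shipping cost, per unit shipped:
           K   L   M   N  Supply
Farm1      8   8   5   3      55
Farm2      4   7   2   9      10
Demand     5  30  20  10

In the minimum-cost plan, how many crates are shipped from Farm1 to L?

30

Solving gives:
  Farm1->L: 30 crates
  Farm1->M: 15 crates
  Farm1->N: 10 crates
  Farm2->K: 5 crates
  Farm2->M: 5 crates
Total cost = 375.
So Farm1→L carries 30 crates.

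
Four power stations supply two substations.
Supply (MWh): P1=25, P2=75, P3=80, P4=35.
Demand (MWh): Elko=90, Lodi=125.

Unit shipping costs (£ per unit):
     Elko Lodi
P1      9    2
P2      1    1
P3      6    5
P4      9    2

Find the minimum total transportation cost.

An optimal shipping plan:
  P1 to Lodi: 25 MWh
  P2 to Elko: 75 MWh
  P3 to Elko: 15 MWh
  P3 to Lodi: 65 MWh
  P4 to Lodi: 35 MWh
Total cost = £610.

610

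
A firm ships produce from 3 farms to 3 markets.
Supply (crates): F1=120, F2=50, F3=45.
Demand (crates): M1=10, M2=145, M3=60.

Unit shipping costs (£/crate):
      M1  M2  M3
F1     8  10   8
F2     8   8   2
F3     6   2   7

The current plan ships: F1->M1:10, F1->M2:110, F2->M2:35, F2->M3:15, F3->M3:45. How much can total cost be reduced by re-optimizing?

Current plan cost = 10·8 + 110·10 + 35·8 + 15·2 + 45·7 = £1805.
Optimal plan:
  F1 to M1: 10 × £8 = £80
  F1 to M2: 100 × £10 = £1000
  F1 to M3: 10 × £8 = £80
  F2 to M3: 50 × £2 = £100
  F3 to M2: 45 × £2 = £90
Optimal cost = £1350.
Saving = 1805 − 1350 = £455.

455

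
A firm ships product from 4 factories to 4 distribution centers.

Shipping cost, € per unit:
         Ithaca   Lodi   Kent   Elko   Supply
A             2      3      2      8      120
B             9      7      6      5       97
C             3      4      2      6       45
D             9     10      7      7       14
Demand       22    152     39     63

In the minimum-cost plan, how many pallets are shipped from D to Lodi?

0

Optimal shipments:
  A→Ithaca: 2 pallets
  A→Lodi: 118 pallets
  B→Lodi: 34 pallets
  B→Elko: 63 pallets
  C→Ithaca: 20 pallets
  C→Kent: 25 pallets
  D→Kent: 14 pallets
Total cost = €1119.
The route D→Lodi is not used.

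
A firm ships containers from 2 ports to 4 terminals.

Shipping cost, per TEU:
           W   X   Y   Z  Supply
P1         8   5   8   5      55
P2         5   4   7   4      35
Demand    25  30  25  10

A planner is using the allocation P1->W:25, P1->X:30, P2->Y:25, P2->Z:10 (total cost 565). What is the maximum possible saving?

50

Current plan cost = 25·8 + 30·5 + 25·7 + 10·4 = 565.
Optimal plan:
  P1→X: 30 × 5 = 150
  P1→Y: 25 × 8 = 200
  P2→W: 25 × 5 = 125
  P2→Z: 10 × 4 = 40
Optimal cost = 515.
Saving = 565 − 515 = 50.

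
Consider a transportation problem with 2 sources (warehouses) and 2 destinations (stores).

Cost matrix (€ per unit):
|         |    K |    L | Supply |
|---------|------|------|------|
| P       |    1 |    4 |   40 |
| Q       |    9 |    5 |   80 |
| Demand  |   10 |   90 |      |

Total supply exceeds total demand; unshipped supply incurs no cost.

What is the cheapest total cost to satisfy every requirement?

430

An optimal shipping plan:
  P to K: 10 × €1 = €10
  P to L: 30 × €4 = €120
  Q to L: 60 × €5 = €300
Total = 10 + 120 + 300 = €430.
(Supply check: P ships 40; Q ships 60.)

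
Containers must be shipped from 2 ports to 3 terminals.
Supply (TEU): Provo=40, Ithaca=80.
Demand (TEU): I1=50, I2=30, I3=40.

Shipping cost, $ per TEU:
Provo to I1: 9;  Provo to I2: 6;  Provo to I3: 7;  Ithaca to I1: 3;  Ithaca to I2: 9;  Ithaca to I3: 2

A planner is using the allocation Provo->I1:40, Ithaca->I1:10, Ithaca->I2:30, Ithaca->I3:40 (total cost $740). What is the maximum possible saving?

280

Current plan cost = 40·9 + 10·3 + 30·9 + 40·2 = $740.
Optimal plan:
  Provo to I2: 30 × $6 = $180
  Provo to I3: 10 × $7 = $70
  Ithaca to I1: 50 × $3 = $150
  Ithaca to I3: 30 × $2 = $60
Optimal cost = $460.
Saving = 740 − 460 = $280.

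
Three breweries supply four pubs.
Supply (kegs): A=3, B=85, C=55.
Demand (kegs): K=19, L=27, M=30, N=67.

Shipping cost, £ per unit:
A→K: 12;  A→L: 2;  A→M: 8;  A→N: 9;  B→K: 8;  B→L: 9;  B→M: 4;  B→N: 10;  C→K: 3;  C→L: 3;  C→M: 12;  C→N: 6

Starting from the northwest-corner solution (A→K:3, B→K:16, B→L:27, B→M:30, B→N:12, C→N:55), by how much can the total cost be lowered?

100

Current plan cost = 3·12 + 16·8 + 27·9 + 30·4 + 12·10 + 55·6 = £977.
Optimal plan:
  A→L: 3 × £2 = £6
  B→M: 30 × £4 = £120
  B→N: 55 × £10 = £550
  C→K: 19 × £3 = £57
  C→L: 24 × £3 = £72
  C→N: 12 × £6 = £72
Optimal cost = £877.
Saving = 977 − 877 = £100.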